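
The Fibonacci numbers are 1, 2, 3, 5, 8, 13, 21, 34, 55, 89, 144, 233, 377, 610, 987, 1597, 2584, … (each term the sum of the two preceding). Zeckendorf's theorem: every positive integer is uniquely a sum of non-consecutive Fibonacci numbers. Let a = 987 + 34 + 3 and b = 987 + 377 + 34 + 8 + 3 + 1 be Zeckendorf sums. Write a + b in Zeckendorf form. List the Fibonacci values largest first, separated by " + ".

The two numbers are 1024 and 1410, so their sum is 2434.
Greedily peel off the largest Fibonacci term at each step:
2434: greatest Fibonacci not exceeding it is 1597, leaving 837
837: greatest Fibonacci not exceeding it is 610, leaving 227
227: greatest Fibonacci not exceeding it is 144, leaving 83
83: greatest Fibonacci not exceeding it is 55, leaving 28
28: greatest Fibonacci not exceeding it is 21, leaving 7
7: greatest Fibonacci not exceeding it is 5, leaving 2
2: greatest Fibonacci not exceeding it is 2, leaving 0

1597 + 610 + 144 + 55 + 21 + 5 + 2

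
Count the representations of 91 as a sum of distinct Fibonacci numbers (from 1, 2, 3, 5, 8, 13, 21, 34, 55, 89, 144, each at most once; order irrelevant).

Starting from the Zeckendorf form and repeatedly splitting a term F_k into F_{k−1} + F_{k−2} (when neither is already used) reaches every representation.
91 = 89+2 = 55+34+2 = 55+21+13+2 = … (1 more), for 4 in all.

4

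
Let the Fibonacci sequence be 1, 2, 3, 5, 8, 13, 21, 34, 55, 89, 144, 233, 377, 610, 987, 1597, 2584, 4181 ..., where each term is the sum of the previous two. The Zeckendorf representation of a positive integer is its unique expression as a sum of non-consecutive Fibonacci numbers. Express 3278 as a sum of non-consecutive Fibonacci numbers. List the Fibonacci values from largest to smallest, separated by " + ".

2584 + 610 + 55 + 21 + 8

Repeatedly subtract the largest Fibonacci number that fits:
2584 ≤ 3278 < 4181, so take 2584; remainder 694
610 ≤ 694 < 987, so take 610; remainder 84
55 ≤ 84 < 89, so take 55; remainder 29
21 ≤ 29 < 34, so take 21; remainder 8
8 ≤ 8 < 13, so take 8; remainder 0
So 3278 = 2584 + 610 + 55 + 21 + 8, with no two terms consecutive in the sequence.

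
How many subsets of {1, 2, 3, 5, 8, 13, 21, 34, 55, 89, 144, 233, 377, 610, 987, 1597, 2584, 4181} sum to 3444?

Each representation comes from the Zeckendorf form by replacing some F_k with F_{k−1} + F_{k−2} where possible.
3444 = 2584+610+233+13+3+1 = 2584+610+233+8+5+3+1 = 2584+610+144+89+13+3+1 = 2584+610+144+89+8+5+3+1 = … (20 more), for 24 in all.

24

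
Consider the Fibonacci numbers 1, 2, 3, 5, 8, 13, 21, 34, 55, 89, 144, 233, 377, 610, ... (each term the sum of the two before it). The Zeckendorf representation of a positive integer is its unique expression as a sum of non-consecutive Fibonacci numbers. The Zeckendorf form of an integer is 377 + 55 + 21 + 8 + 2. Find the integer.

377 + 55 + 21 + 8 + 2 = 463.

463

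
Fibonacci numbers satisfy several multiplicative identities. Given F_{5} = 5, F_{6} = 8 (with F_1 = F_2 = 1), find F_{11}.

By the addition formula F_{m+n} = F_m F_{n+1} + F_{m−1} F_n with m=6, n=5: F_{11} = 8·8 + 5·5 = 64 + 25 = 89.

89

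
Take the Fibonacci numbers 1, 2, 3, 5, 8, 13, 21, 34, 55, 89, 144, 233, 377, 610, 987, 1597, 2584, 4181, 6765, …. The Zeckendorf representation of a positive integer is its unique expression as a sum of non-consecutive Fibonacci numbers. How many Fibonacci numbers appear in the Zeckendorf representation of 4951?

Greedily peel off the largest Fibonacci term at each step:
largest Fibonacci ≤ 4951 is 4181; 4951 − 4181 = 770
largest Fibonacci ≤ 770 is 610; 770 − 610 = 160
largest Fibonacci ≤ 160 is 144; 160 − 144 = 16
largest Fibonacci ≤ 16 is 13; 16 − 13 = 3
largest Fibonacci ≤ 3 is 3; 3 − 3 = 0
4951 = 4181 + 610 + 144 + 13 + 3, which has 5 terms.

5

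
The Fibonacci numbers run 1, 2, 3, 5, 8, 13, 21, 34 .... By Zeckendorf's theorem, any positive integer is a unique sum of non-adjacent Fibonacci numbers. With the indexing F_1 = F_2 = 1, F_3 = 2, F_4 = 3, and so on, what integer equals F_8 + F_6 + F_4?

32

F_8 + F_6 + F_4 = 21 + 8 + 3 = 32.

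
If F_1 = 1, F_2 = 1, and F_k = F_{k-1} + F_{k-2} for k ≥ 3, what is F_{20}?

Iterating the recurrence up to F_{13} = 233 and F_{12} = 144:
F_{14} = F_{13} + F_{12} = 233 + 144 = 377
F_{15} = F_{14} + F_{13} = 377 + 233 = 610
F_{16} = F_{15} + F_{14} = 610 + 377 = 987
F_{17} = F_{16} + F_{15} = 987 + 610 = 1597
F_{18} = F_{17} + F_{16} = 1597 + 987 = 2584
F_{19} = F_{18} + F_{17} = 2584 + 1597 = 4181
F_{20} = F_{19} + F_{18} = 4181 + 2584 = 6765

6765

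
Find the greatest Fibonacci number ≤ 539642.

514229

514229 ≤ 539642 < 832040, so the largest Fibonacci number not exceeding 539642 is 514229.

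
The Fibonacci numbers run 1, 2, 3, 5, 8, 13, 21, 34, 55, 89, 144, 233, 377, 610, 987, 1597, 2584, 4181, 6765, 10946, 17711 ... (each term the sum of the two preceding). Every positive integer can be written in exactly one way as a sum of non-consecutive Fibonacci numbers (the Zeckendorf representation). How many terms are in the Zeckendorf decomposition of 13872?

Greedy algorithm:
13872 − 10946 = 2926
2926 − 2584 = 342
342 − 233 = 109
109 − 89 = 20
20 − 13 = 7
7 − 5 = 2
2 − 2 = 0
13872 = 10946 + 2584 + 233 + 89 + 13 + 5 + 2, which has 7 terms.

7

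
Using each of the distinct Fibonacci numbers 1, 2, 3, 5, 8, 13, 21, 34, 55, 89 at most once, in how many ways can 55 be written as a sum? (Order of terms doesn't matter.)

Starting from the Zeckendorf form and repeatedly splitting a term F_k into F_{k−1} + F_{k−2} (when neither is already used) reaches every representation.
55 = 55 = 34+21 = 34+13+8 = 34+13+5+3 = 34+13+5+2+1 — 5 representations.

5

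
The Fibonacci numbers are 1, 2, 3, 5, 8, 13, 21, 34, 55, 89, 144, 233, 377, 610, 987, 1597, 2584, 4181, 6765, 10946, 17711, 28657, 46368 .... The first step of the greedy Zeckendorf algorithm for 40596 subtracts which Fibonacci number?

28657 ≤ 40596 < 46368, so the largest Fibonacci number not exceeding 40596 is 28657.

28657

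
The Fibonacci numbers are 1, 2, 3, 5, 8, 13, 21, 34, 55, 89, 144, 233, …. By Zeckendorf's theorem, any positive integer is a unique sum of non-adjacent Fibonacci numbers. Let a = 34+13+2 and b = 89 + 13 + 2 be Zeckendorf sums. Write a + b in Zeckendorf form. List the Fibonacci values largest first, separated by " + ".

The two numbers are 49 and 104, so their sum is 153.
144 ≤ 153 < 233, so take 144; remainder 9
8 ≤ 9 < 13, so take 8; remainder 1
1 ≤ 1 < 2, so take 1; remainder 0

144 + 8 + 1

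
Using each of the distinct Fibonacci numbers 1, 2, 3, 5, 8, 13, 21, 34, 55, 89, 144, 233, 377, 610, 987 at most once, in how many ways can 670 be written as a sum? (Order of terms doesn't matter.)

18

Starting from the Zeckendorf form and repeatedly splitting a term F_k into F_{k−1} + F_{k−2} (when neither is already used) reaches every representation.
670 = 610+55+5 = 610+55+3+2 = 610+34+21+5 = 377+233+55+5 = … (14 more), for 18 in all.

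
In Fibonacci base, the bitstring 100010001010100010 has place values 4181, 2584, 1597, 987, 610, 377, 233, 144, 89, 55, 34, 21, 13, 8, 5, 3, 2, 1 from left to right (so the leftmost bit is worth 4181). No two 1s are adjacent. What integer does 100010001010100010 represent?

4929

Summing the place values of the 1 bits: 4181 + 610 + 89 + 34 + 13 + 2 = 4929.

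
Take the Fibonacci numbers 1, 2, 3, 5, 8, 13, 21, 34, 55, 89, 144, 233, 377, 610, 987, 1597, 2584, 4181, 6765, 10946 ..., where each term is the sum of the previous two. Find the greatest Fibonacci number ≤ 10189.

6765

6765 ≤ 10189 < 10946, so the largest Fibonacci number not exceeding 10189 is 6765.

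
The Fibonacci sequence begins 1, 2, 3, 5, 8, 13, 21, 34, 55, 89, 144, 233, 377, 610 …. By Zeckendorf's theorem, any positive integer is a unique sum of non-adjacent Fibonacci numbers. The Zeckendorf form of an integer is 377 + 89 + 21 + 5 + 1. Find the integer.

493

377 + 89 + 21 + 5 + 1 = 493.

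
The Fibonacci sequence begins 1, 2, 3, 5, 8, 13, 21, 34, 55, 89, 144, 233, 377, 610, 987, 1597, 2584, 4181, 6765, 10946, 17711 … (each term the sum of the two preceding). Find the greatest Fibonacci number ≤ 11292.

10946

10946 ≤ 11292 < 17711, so the largest Fibonacci number not exceeding 11292 is 10946.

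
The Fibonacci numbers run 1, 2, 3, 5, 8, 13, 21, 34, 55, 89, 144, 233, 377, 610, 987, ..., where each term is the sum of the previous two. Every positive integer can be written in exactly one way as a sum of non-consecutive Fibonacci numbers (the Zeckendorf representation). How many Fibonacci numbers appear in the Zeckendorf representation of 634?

3

Greedily peel off the largest Fibonacci term at each step:
610 ≤ 634 < 987, so take 610; remainder 24
21 ≤ 24 < 34, so take 21; remainder 3
3 ≤ 3 < 5, so take 3; remainder 0
634 = 610 + 21 + 3, which has 3 terms.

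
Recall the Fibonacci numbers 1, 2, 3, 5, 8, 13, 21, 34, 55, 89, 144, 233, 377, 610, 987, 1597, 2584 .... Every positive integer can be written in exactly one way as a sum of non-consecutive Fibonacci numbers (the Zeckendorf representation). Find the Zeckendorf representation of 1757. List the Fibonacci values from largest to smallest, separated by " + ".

1597 + 144 + 13 + 3

subtract 1597 from 1757: 160 remains
subtract 144 from 160: 16 remains
subtract 13 from 16: 3 remains
subtract 3 from 3: 0 remains
So 1757 = 1597 + 144 + 13 + 3, with no two terms consecutive in the sequence.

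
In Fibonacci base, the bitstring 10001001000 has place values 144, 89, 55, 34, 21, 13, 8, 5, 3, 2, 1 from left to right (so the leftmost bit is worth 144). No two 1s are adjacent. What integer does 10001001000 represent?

Summing the place values of the 1 bits: 144 + 21 + 5 = 170.

170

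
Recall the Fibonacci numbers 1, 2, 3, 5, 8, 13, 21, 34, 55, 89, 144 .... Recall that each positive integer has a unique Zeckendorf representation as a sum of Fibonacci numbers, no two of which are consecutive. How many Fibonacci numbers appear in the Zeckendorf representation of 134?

4

Greedy algorithm:
subtract 89 from 134: 45 remains
subtract 34 from 45: 11 remains
subtract 8 from 11: 3 remains
subtract 3 from 3: 0 remains
134 = 89 + 34 + 8 + 3, which has 4 terms.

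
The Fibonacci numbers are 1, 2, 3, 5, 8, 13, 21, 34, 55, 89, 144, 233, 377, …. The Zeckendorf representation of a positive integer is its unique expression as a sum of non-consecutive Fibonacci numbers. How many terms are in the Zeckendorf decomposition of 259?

3

Greedy algorithm:
subtract 233 from 259: 26 remains
subtract 21 from 26: 5 remains
subtract 5 from 5: 0 remains
259 = 233 + 21 + 5, which has 3 terms.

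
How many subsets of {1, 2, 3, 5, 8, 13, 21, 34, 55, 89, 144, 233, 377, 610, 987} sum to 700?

14

Starting from the Zeckendorf form and repeatedly splitting a term F_k into F_{k−1} + F_{k−2} (when neither is already used) reaches every representation.
700 = 610+89+1 = 610+55+34+1 = 377+233+89+1 = … (11 more), for 14 in all.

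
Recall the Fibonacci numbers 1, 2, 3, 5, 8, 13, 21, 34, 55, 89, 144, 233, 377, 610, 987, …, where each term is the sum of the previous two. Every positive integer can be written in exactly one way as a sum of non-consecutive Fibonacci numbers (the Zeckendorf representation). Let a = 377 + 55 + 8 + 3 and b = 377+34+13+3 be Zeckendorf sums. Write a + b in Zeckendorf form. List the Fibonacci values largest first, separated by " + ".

The two numbers are 443 and 427, so their sum is 870.
Greedy algorithm:
870: greatest Fibonacci not exceeding it is 610, leaving 260
260: greatest Fibonacci not exceeding it is 233, leaving 27
27: greatest Fibonacci not exceeding it is 21, leaving 6
6: greatest Fibonacci not exceeding it is 5, leaving 1
1: greatest Fibonacci not exceeding it is 1, leaving 0

610 + 233 + 21 + 5 + 1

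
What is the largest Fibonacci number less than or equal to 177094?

121393

121393 ≤ 177094 < 196418, so the largest Fibonacci number not exceeding 177094 is 121393.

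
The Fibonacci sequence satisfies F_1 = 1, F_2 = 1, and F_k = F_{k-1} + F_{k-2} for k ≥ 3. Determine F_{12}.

144

Iterating the recurrence up to F_{4} = 3 and F_{3} = 2:
F_{5} = F_{4} + F_{3} = 3 + 2 = 5
F_{6} = F_{5} + F_{4} = 5 + 3 = 8
F_{7} = F_{6} + F_{5} = 8 + 5 = 13
F_{8} = F_{7} + F_{6} = 13 + 8 = 21
F_{9} = F_{8} + F_{7} = 21 + 13 = 34
F_{10} = F_{9} + F_{8} = 34 + 21 = 55
F_{11} = F_{10} + F_{9} = 55 + 34 = 89
F_{12} = F_{11} + F_{10} = 89 + 55 = 144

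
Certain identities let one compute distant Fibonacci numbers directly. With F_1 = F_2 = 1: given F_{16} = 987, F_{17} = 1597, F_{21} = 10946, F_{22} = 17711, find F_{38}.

By the addition formula F_{m+n} = F_m F_{n+1} + F_{m−1} F_n with m=17, n=21: F_{38} = 1597·17711 + 987·10946 = 28284467 + 10803702 = 39088169.

39088169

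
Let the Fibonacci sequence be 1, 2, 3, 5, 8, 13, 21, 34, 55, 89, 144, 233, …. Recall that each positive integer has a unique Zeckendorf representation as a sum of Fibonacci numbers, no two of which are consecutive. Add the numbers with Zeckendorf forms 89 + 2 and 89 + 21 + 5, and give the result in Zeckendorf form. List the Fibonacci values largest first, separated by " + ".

The two numbers are 91 and 115, so their sum is 206.
Repeatedly subtract the largest Fibonacci number that fits:
largest Fibonacci ≤ 206 is 144; 206 − 144 = 62
largest Fibonacci ≤ 62 is 55; 62 − 55 = 7
largest Fibonacci ≤ 7 is 5; 7 − 5 = 2
largest Fibonacci ≤ 2 is 2; 2 − 2 = 0

144 + 55 + 5 + 2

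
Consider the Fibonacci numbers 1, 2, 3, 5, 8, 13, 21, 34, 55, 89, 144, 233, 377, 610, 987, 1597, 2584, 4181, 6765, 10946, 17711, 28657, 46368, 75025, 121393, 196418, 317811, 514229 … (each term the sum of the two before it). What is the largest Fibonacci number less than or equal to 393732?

317811

317811 ≤ 393732 < 514229, so the largest Fibonacci number not exceeding 393732 is 317811.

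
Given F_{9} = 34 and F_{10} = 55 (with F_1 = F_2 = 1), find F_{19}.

4181

By F_{2k+1} = F_k² + F_{k+1}²: F_{19} = 34² + 55² = 1156 + 3025 = 4181.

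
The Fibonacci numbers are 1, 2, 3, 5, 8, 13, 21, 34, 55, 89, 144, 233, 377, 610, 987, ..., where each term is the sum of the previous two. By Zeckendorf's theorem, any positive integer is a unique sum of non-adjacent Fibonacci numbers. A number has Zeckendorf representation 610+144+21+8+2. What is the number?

610+144+21+8+2 = 785.

785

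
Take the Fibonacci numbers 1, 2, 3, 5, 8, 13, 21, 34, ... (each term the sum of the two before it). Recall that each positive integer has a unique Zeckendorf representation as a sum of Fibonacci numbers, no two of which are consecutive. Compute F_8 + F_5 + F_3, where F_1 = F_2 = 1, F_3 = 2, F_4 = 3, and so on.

F_8 + F_5 + F_3 = 21 + 5 + 2 = 28.

28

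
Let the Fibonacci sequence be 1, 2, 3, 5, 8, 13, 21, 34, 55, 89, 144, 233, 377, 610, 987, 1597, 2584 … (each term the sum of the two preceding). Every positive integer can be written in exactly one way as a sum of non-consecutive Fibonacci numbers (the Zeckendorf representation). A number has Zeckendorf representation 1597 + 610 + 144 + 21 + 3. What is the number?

1597 + 610 + 144 + 21 + 3 = 2375.

2375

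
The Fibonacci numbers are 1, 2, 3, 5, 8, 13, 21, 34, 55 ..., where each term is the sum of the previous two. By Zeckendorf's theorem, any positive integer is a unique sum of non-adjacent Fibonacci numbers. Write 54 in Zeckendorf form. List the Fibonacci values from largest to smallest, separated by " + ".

34 + 13 + 5 + 2

Greedily peel off the largest Fibonacci term at each step:
subtract 34 from 54: 20 remains
subtract 13 from 20: 7 remains
subtract 5 from 7: 2 remains
subtract 2 from 2: 0 remains
So 54 = 34 + 13 + 5 + 2, with no two terms consecutive in the sequence.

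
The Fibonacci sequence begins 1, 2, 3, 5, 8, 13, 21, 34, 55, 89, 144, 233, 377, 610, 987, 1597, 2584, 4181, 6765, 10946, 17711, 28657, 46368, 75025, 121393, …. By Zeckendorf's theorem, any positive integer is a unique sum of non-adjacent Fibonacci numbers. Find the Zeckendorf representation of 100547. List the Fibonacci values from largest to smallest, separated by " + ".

75025 + 17711 + 6765 + 987 + 55 + 3 + 1

75025 ≤ 100547 < 121393, so take 75025; remainder 25522
17711 ≤ 25522 < 28657, so take 17711; remainder 7811
6765 ≤ 7811 < 10946, so take 6765; remainder 1046
987 ≤ 1046 < 1597, so take 987; remainder 59
55 ≤ 59 < 89, so take 55; remainder 4
3 ≤ 4 < 5, so take 3; remainder 1
1 ≤ 1 < 2, so take 1; remainder 0
So 100547 = 75025 + 17711 + 6765 + 987 + 55 + 3 + 1, with no two terms consecutive in the sequence.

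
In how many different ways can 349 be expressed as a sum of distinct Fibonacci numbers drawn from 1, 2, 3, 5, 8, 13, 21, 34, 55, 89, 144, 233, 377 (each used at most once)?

349 = 233+89+21+5+1 = 233+89+21+3+2+1 = 233+89+13+8+5+1 = 233+55+34+21+5+1 = … (8 more), for 12 in all.

12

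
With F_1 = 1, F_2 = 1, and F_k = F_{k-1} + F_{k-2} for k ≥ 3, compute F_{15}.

Iterating the recurrence up to F_{9} = 34 and F_{8} = 21:
F_{10} = F_{9} + F_{8} = 34 + 21 = 55
F_{11} = F_{10} + F_{9} = 55 + 34 = 89
F_{12} = F_{11} + F_{10} = 89 + 55 = 144
F_{13} = F_{12} + F_{11} = 144 + 89 = 233
F_{14} = F_{13} + F_{12} = 233 + 144 = 377
F_{15} = F_{14} + F_{13} = 377 + 233 = 610

610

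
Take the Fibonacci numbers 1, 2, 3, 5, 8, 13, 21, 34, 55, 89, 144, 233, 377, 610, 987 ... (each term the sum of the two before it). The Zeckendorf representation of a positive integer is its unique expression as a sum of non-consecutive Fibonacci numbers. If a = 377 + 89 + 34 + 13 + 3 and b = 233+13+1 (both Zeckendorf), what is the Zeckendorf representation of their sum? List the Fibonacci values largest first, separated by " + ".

The two numbers are 516 and 247, so their sum is 763.
Greedily peel off the largest Fibonacci term at each step:
take 610 (≤ 763); 763 − 610 = 153
take 144 (≤ 153); 153 − 144 = 9
take 8 (≤ 9); 9 − 8 = 1
take 1 (≤ 1); 1 − 1 = 0

610 + 144 + 8 + 1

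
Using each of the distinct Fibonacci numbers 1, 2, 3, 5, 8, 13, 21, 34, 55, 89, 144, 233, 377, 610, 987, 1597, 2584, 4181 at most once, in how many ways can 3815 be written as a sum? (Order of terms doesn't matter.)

36

Each representation comes from the Zeckendorf form by replacing some F_k with F_{k−1} + F_{k−2} where possible.
3815 = 2584+987+233+8+3 = 2584+987+233+8+2+1 = 2584+987+144+89+8+3 = … (33 more), for 36 in all.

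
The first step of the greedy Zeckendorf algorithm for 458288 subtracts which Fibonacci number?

317811 ≤ 458288 < 514229, so the largest Fibonacci number not exceeding 458288 is 317811.

317811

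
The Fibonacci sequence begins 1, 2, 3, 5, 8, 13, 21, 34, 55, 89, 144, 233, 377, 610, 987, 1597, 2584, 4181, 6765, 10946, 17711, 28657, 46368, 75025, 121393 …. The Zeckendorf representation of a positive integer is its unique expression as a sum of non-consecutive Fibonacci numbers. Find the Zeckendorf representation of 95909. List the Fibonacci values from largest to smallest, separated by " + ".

largest Fibonacci ≤ 95909 is 75025; 95909 − 75025 = 20884
largest Fibonacci ≤ 20884 is 17711; 20884 − 17711 = 3173
largest Fibonacci ≤ 3173 is 2584; 3173 − 2584 = 589
largest Fibonacci ≤ 589 is 377; 589 − 377 = 212
largest Fibonacci ≤ 212 is 144; 212 − 144 = 68
largest Fibonacci ≤ 68 is 55; 68 − 55 = 13
largest Fibonacci ≤ 13 is 13; 13 − 13 = 0
So 95909 = 75025 + 17711 + 2584 + 377 + 144 + 55 + 13, with no two terms consecutive in the sequence.

75025 + 17711 + 2584 + 377 + 144 + 55 + 13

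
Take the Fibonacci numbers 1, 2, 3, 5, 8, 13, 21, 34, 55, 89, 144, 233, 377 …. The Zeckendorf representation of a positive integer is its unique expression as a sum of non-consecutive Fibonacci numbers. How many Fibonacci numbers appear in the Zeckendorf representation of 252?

4

take 233 (≤ 252); 252 − 233 = 19
take 13 (≤ 19); 19 − 13 = 6
take 5 (≤ 6); 6 − 5 = 1
take 1 (≤ 1); 1 − 1 = 0
252 = 233 + 13 + 5 + 1, which has 4 terms.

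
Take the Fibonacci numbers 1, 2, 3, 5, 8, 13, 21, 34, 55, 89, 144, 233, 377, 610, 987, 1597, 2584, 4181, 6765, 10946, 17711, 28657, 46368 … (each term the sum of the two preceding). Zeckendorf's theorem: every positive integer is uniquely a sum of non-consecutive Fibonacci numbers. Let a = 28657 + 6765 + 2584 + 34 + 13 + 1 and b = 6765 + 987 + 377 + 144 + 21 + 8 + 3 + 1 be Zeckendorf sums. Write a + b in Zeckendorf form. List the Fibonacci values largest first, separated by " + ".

28657 + 10946 + 4181 + 1597 + 610 + 233 + 89 + 34 + 13

The two numbers are 38054 and 8306, so their sum is 46360.
Repeatedly subtract the largest Fibonacci number that fits:
largest Fibonacci ≤ 46360 is 28657; 46360 − 28657 = 17703
largest Fibonacci ≤ 17703 is 10946; 17703 − 10946 = 6757
largest Fibonacci ≤ 6757 is 4181; 6757 − 4181 = 2576
largest Fibonacci ≤ 2576 is 1597; 2576 − 1597 = 979
largest Fibonacci ≤ 979 is 610; 979 − 610 = 369
largest Fibonacci ≤ 369 is 233; 369 − 233 = 136
largest Fibonacci ≤ 136 is 89; 136 − 89 = 47
largest Fibonacci ≤ 47 is 34; 47 − 34 = 13
largest Fibonacci ≤ 13 is 13; 13 − 13 = 0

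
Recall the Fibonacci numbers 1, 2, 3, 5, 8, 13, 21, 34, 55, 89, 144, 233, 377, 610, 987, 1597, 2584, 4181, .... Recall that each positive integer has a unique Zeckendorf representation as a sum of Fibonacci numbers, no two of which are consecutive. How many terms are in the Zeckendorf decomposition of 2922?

5

2922 − 2584 = 338
338 − 233 = 105
105 − 89 = 16
16 − 13 = 3
3 − 3 = 0
2922 = 2584 + 233 + 89 + 13 + 3, which has 5 terms.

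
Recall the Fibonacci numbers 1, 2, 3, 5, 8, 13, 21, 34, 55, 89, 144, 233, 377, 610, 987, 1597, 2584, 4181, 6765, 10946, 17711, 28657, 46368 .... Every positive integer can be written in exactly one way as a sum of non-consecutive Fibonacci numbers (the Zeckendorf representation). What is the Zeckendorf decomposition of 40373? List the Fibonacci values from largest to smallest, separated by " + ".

28657 + 10946 + 610 + 144 + 13 + 3

subtract 28657 from 40373: 11716 remains
subtract 10946 from 11716: 770 remains
subtract 610 from 770: 160 remains
subtract 144 from 160: 16 remains
subtract 13 from 16: 3 remains
subtract 3 from 3: 0 remains
So 40373 = 28657 + 10946 + 610 + 144 + 13 + 3, with no two terms consecutive in the sequence.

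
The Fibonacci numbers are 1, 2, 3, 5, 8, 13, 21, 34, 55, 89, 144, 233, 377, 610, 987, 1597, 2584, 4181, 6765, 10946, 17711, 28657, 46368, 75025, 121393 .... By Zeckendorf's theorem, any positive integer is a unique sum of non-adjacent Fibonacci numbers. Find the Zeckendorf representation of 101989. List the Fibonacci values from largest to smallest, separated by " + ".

101989: greatest Fibonacci not exceeding it is 75025, leaving 26964
26964: greatest Fibonacci not exceeding it is 17711, leaving 9253
9253: greatest Fibonacci not exceeding it is 6765, leaving 2488
2488: greatest Fibonacci not exceeding it is 1597, leaving 891
891: greatest Fibonacci not exceeding it is 610, leaving 281
281: greatest Fibonacci not exceeding it is 233, leaving 48
48: greatest Fibonacci not exceeding it is 34, leaving 14
14: greatest Fibonacci not exceeding it is 13, leaving 1
1: greatest Fibonacci not exceeding it is 1, leaving 0
So 101989 = 75025 + 17711 + 6765 + 1597 + 610 + 233 + 34 + 13 + 1, with no two terms consecutive in the sequence.

75025 + 17711 + 6765 + 1597 + 610 + 233 + 34 + 13 + 1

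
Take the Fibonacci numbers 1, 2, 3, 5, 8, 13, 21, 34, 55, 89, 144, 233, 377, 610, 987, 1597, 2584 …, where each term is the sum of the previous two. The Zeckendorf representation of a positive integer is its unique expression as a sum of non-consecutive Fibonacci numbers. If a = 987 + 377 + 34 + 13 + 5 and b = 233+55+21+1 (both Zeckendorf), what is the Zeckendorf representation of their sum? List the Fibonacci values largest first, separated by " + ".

1597 + 89 + 34 + 5 + 1

The two numbers are 1416 and 310, so their sum is 1726.
1726 − 1597 = 129
129 − 89 = 40
40 − 34 = 6
6 − 5 = 1
1 − 1 = 0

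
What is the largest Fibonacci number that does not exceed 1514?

987 ≤ 1514 < 1597, so the largest Fibonacci number not exceeding 1514 is 987.

987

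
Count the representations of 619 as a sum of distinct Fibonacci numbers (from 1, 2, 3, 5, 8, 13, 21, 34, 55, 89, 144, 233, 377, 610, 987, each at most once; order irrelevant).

10

619 = 610+8+1 = 610+5+3+1 = 377+233+8+1 = … (7 more), for 10 in all.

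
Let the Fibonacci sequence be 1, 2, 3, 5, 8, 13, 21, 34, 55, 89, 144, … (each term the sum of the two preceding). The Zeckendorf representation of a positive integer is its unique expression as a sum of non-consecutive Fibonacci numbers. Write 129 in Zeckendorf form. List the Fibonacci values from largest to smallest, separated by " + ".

89 + 34 + 5 + 1

Greedy algorithm:
129: greatest Fibonacci not exceeding it is 89, leaving 40
40: greatest Fibonacci not exceeding it is 34, leaving 6
6: greatest Fibonacci not exceeding it is 5, leaving 1
1: greatest Fibonacci not exceeding it is 1, leaving 0
So 129 = 89 + 34 + 5 + 1, with no two terms consecutive in the sequence.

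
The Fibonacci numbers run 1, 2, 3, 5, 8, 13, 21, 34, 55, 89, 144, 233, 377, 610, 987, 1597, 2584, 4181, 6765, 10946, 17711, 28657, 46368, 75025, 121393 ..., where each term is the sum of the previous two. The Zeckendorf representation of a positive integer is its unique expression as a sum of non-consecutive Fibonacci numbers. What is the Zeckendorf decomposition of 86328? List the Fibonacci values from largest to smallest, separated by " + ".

75025 + 10946 + 233 + 89 + 34 + 1

Greedy algorithm:
75025 ≤ 86328 < 121393, so take 75025; remainder 11303
10946 ≤ 11303 < 17711, so take 10946; remainder 357
233 ≤ 357 < 377, so take 233; remainder 124
89 ≤ 124 < 144, so take 89; remainder 35
34 ≤ 35 < 55, so take 34; remainder 1
1 ≤ 1 < 2, so take 1; remainder 0
So 86328 = 75025 + 10946 + 233 + 89 + 34 + 1, with no two terms consecutive in the sequence.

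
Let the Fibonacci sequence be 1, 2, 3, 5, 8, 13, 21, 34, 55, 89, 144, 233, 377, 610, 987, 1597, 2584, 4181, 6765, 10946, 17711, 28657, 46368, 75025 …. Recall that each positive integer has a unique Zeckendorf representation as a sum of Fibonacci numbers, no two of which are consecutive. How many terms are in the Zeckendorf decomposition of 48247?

Greedily peel off the largest Fibonacci term at each step:
48247 − 46368 = 1879
1879 − 1597 = 282
282 − 233 = 49
49 − 34 = 15
15 − 13 = 2
2 − 2 = 0
48247 = 46368 + 1597 + 233 + 34 + 13 + 2, which has 6 terms.

6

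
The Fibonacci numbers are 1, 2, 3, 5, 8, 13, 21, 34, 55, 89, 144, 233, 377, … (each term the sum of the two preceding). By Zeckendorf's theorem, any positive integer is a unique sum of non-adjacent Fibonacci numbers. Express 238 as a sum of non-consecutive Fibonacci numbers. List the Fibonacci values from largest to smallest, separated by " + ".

238 − 233 = 5
5 − 5 = 0
So 238 = 233 + 5, with no two terms consecutive in the sequence.

233 + 5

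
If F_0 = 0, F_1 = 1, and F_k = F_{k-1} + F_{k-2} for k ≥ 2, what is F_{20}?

Iterating the recurrence up to F_{12} = 144 and F_{11} = 89:
F_{13} = F_{12} + F_{11} = 144 + 89 = 233
F_{14} = F_{13} + F_{12} = 233 + 144 = 377
F_{15} = F_{14} + F_{13} = 377 + 233 = 610
F_{16} = F_{15} + F_{14} = 610 + 377 = 987
F_{17} = F_{16} + F_{15} = 987 + 610 = 1597
F_{18} = F_{17} + F_{16} = 1597 + 987 = 2584
F_{19} = F_{18} + F_{17} = 2584 + 1597 = 4181
F_{20} = F_{19} + F_{18} = 4181 + 2584 = 6765

6765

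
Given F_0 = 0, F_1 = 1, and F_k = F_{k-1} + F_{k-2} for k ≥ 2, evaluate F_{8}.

21

F_{2} = F_{1} + F_{0} = 1 + 0 = 1
F_{3} = F_{2} + F_{1} = 1 + 1 = 2
F_{4} = F_{3} + F_{2} = 2 + 1 = 3
F_{5} = F_{4} + F_{3} = 3 + 2 = 5
F_{6} = F_{5} + F_{4} = 5 + 3 = 8
F_{7} = F_{6} + F_{5} = 8 + 5 = 13
F_{8} = F_{7} + F_{6} = 13 + 8 = 21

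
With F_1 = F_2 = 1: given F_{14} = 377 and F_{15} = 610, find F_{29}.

514229

By F_{2k+1} = F_k² + F_{k+1}²: F_{29} = 377² + 610² = 142129 + 372100 = 514229.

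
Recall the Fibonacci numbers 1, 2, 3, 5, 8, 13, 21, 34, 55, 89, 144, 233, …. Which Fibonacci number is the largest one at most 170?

144 ≤ 170 < 233, so the largest Fibonacci number not exceeding 170 is 144.

144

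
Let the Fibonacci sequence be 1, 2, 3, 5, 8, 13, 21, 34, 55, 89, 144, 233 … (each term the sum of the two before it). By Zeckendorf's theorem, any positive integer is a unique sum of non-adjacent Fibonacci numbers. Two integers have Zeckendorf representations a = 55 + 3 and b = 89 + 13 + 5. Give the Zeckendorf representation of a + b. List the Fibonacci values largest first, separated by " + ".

144 + 21

The two numbers are 58 and 107, so their sum is 165.
144 ≤ 165 < 233, so take 144; remainder 21
21 ≤ 21 < 34, so take 21; remainder 0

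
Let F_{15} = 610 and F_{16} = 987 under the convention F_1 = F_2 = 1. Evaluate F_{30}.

By the doubling identity F_{2k} = F_k(2F_{k+1} − F_k): F_{30} = 610·(2·987 − 610) = 610·1364 = 832040.

832040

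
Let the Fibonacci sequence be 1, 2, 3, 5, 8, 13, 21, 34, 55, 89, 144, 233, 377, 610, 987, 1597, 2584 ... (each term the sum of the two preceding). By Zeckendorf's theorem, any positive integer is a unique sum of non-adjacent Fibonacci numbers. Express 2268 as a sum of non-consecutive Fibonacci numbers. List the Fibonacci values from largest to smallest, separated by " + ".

Greedily peel off the largest Fibonacci term at each step:
subtract 1597 from 2268: 671 remains
subtract 610 from 671: 61 remains
subtract 55 from 61: 6 remains
subtract 5 from 6: 1 remains
subtract 1 from 1: 0 remains
So 2268 = 1597 + 610 + 55 + 5 + 1, with no two terms consecutive in the sequence.

1597 + 610 + 55 + 5 + 1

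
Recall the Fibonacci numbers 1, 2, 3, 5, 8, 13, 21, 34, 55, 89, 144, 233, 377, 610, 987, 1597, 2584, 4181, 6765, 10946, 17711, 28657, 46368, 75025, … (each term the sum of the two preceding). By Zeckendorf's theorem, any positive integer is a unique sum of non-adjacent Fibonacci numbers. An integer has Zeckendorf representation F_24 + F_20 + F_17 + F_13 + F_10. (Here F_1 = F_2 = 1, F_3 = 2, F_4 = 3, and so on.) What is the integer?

55018

F_24 + F_20 + F_17 + F_13 + F_10 = 46368 + 6765 + 1597 + 233 + 55 = 55018.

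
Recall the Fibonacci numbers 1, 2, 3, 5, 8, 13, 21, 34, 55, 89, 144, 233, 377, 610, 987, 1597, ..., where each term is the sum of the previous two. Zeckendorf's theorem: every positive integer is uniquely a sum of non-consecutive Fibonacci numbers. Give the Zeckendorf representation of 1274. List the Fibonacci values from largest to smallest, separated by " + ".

987 + 233 + 34 + 13 + 5 + 2

1274 − 987 = 287
287 − 233 = 54
54 − 34 = 20
20 − 13 = 7
7 − 5 = 2
2 − 2 = 0
So 1274 = 987 + 233 + 34 + 13 + 5 + 2, with no two terms consecutive in the sequence.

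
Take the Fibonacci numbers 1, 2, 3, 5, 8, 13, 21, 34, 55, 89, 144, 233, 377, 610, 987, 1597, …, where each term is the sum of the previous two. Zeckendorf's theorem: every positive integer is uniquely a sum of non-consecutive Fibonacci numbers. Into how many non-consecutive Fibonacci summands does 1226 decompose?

Greedily peel off the largest Fibonacci term at each step:
subtract 987 from 1226: 239 remains
subtract 233 from 239: 6 remains
subtract 5 from 6: 1 remains
subtract 1 from 1: 0 remains
1226 = 987 + 233 + 5 + 1, which has 4 terms.

4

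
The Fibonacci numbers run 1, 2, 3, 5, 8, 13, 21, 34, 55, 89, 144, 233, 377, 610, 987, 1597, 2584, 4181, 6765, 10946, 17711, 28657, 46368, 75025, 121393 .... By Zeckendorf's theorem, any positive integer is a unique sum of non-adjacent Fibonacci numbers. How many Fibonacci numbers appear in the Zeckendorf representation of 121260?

75025 ≤ 121260 < 121393, so take 75025; remainder 46235
28657 ≤ 46235 < 46368, so take 28657; remainder 17578
10946 ≤ 17578 < 17711, so take 10946; remainder 6632
4181 ≤ 6632 < 6765, so take 4181; remainder 2451
1597 ≤ 2451 < 2584, so take 1597; remainder 854
610 ≤ 854 < 987, so take 610; remainder 244
233 ≤ 244 < 377, so take 233; remainder 11
8 ≤ 11 < 13, so take 8; remainder 3
3 ≤ 3 < 5, so take 3; remainder 0
121260 = 75025 + 28657 + 10946 + 4181 + 1597 + 610 + 233 + 8 + 3, which has 9 terms.

9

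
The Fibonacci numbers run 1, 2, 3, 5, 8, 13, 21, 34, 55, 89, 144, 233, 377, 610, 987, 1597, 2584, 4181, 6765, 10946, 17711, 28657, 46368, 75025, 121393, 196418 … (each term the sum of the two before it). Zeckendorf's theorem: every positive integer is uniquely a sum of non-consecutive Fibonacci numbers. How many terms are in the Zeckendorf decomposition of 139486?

4

Greedy algorithm:
121393 ≤ 139486 < 196418, so take 121393; remainder 18093
17711 ≤ 18093 < 28657, so take 17711; remainder 382
377 ≤ 382 < 610, so take 377; remainder 5
5 ≤ 5 < 8, so take 5; remainder 0
139486 = 121393 + 17711 + 377 + 5, which has 4 terms.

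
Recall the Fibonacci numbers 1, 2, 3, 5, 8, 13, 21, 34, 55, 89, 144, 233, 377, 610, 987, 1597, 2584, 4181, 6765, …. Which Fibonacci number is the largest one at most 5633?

4181

4181 ≤ 5633 < 6765, so the largest Fibonacci number not exceeding 5633 is 4181.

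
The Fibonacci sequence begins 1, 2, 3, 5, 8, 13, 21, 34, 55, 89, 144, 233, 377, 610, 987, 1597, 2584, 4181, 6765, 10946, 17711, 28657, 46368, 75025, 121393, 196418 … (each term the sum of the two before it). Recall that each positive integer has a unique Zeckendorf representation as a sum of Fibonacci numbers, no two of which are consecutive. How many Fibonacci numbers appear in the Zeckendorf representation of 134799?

8

Repeatedly subtract the largest Fibonacci number that fits:
121393 ≤ 134799 < 196418, so take 121393; remainder 13406
10946 ≤ 13406 < 17711, so take 10946; remainder 2460
1597 ≤ 2460 < 2584, so take 1597; remainder 863
610 ≤ 863 < 987, so take 610; remainder 253
233 ≤ 253 < 377, so take 233; remainder 20
13 ≤ 20 < 21, so take 13; remainder 7
5 ≤ 7 < 8, so take 5; remainder 2
2 ≤ 2 < 3, so take 2; remainder 0
134799 = 121393 + 10946 + 1597 + 610 + 233 + 13 + 5 + 2, which has 8 terms.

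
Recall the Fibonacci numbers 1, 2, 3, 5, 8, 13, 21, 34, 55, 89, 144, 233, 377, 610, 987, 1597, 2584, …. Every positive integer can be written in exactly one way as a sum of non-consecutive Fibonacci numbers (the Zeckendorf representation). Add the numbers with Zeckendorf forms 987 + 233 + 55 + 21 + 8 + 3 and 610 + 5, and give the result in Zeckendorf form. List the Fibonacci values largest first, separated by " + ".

1597 + 233 + 89 + 3

The two numbers are 1307 and 615, so their sum is 1922.
Greedy algorithm:
take 1597 (≤ 1922); 1922 − 1597 = 325
take 233 (≤ 325); 325 − 233 = 92
take 89 (≤ 92); 92 − 89 = 3
take 3 (≤ 3); 3 − 3 = 0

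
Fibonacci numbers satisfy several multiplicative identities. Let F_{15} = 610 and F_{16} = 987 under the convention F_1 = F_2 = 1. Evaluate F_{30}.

832040

By the doubling identity F_{2k} = F_k(2F_{k+1} − F_k): F_{30} = 610·(2·987 − 610) = 610·1364 = 832040.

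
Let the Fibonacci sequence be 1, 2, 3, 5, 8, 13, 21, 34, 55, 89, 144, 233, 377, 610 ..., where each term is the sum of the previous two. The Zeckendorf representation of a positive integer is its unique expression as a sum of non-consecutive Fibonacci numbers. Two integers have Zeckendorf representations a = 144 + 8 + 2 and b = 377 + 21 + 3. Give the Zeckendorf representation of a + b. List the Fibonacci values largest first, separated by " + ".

The two numbers are 154 and 401, so their sum is 555.
largest Fibonacci ≤ 555 is 377; 555 − 377 = 178
largest Fibonacci ≤ 178 is 144; 178 − 144 = 34
largest Fibonacci ≤ 34 is 34; 34 − 34 = 0

377 + 144 + 34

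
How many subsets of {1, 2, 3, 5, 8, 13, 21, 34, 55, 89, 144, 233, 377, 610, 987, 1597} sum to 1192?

Starting from the Zeckendorf form and repeatedly splitting a term F_k into F_{k−1} + F_{k−2} (when neither is already used) reaches every representation.
1192 = 987+144+55+5+1 = 987+144+55+3+2+1 = 987+144+34+21+5+1 = 610+377+144+55+5+1 = … (20 more), for 24 in all.

24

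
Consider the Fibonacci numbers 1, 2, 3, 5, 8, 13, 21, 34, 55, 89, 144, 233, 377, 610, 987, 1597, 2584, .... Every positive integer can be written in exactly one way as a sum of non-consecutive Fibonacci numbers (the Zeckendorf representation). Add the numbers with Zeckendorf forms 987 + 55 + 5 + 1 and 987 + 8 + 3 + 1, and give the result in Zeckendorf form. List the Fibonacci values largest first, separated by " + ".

1597 + 377 + 55 + 13 + 5

The two numbers are 1048 and 999, so their sum is 2047.
Repeatedly subtract the largest Fibonacci number that fits:
take 1597 (≤ 2047); 2047 − 1597 = 450
take 377 (≤ 450); 450 − 377 = 73
take 55 (≤ 73); 73 − 55 = 18
take 13 (≤ 18); 18 − 13 = 5
take 5 (≤ 5); 5 − 5 = 0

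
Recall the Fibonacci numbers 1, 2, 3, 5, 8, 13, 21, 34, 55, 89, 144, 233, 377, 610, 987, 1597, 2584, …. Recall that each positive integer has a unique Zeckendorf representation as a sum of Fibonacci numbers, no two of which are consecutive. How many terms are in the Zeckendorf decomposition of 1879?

largest Fibonacci ≤ 1879 is 1597; 1879 − 1597 = 282
largest Fibonacci ≤ 282 is 233; 282 − 233 = 49
largest Fibonacci ≤ 49 is 34; 49 − 34 = 15
largest Fibonacci ≤ 15 is 13; 15 − 13 = 2
largest Fibonacci ≤ 2 is 2; 2 − 2 = 0
1879 = 1597 + 233 + 34 + 13 + 2, which has 5 terms.

5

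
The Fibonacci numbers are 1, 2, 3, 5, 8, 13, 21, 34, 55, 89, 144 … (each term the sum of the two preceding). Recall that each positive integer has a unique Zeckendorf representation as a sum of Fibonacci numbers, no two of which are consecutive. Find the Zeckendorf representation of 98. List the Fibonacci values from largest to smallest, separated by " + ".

89 + 8 + 1

89 ≤ 98 < 144, so take 89; remainder 9
8 ≤ 9 < 13, so take 8; remainder 1
1 ≤ 1 < 2, so take 1; remainder 0
So 98 = 89 + 8 + 1, with no two terms consecutive in the sequence.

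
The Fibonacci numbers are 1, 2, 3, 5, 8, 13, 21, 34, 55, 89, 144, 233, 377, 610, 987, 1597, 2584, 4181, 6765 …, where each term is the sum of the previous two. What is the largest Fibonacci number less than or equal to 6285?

4181 ≤ 6285 < 6765, so the largest Fibonacci number not exceeding 6285 is 4181.

4181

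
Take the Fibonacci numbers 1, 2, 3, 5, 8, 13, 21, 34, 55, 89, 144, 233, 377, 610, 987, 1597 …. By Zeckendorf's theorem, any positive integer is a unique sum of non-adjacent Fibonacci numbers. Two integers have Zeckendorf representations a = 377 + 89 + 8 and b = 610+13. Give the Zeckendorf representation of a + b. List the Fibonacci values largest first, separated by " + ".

987 + 89 + 21

The two numbers are 474 and 623, so their sum is 1097.
Greedy algorithm:
largest Fibonacci ≤ 1097 is 987; 1097 − 987 = 110
largest Fibonacci ≤ 110 is 89; 110 − 89 = 21
largest Fibonacci ≤ 21 is 21; 21 − 21 = 0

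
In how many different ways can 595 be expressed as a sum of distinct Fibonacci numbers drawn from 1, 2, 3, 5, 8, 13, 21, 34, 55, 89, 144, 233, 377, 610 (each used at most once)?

12

Each representation comes from the Zeckendorf form by replacing some F_k with F_{k−1} + F_{k−2} where possible.
595 = 377+144+55+13+5+1 = 377+144+55+13+3+2+1 = 377+144+34+21+13+5+1 = … (9 more), for 12 in all.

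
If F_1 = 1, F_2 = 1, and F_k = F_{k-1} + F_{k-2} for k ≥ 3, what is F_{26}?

Iterating the recurrence up to F_{21} = 10946 and F_{20} = 6765:
F_{22} = F_{21} + F_{20} = 10946 + 6765 = 17711
F_{23} = F_{22} + F_{21} = 17711 + 10946 = 28657
F_{24} = F_{23} + F_{22} = 28657 + 17711 = 46368
F_{25} = F_{24} + F_{23} = 46368 + 28657 = 75025
F_{26} = F_{25} + F_{24} = 75025 + 46368 = 121393

121393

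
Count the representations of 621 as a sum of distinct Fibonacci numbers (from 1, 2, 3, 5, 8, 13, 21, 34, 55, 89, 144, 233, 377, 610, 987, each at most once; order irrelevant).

15

621 = 610+8+3 = 610+8+2+1 = 377+233+8+3 = … (12 more), for 15 in all.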